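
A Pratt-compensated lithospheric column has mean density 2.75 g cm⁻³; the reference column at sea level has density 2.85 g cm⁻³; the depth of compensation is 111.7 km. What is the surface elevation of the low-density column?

ρ_ref D = ρ (D + h) → h = D (ρ_ref − ρ)/ρ.
h = 111.7 km × (2.85 − 2.75)/2.75 = 4.06 km.

4.06 km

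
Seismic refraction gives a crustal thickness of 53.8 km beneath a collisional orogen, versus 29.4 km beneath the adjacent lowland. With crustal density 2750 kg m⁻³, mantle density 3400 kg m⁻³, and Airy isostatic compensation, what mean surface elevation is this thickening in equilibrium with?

4.66 km

Excess crust Δ = 53.8 km − 29.4 km = 24.4 km, split between elevation h and root r with h + r = Δ.
Airy balance ρ_c h = (ρ_m − ρ_c) r gives r = h ρ_c/(ρ_m − ρ_c), so h (1 + ρ_c/(ρ_m − ρ_c)) = Δ, i.e. h = Δ (ρ_m − ρ_c)/ρ_m.
h = 24.4 km × 650/3400 = 4.66 km.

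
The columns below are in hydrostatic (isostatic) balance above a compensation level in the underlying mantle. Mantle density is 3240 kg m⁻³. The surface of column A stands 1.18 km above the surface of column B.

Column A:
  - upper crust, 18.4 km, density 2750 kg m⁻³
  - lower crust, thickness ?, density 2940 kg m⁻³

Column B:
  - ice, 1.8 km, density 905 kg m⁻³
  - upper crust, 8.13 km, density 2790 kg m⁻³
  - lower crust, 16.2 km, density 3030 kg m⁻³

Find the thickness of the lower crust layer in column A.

Take the compensation level at the base of the deeper column (depth z_c below the surface of column A) and equate Σ ρ_i t_i down to z_c; mantle fills any gap and the z_c terms cancel.
Column A: 18.4×2750 + x×2940 + (z_c − 18.4 − x)×3240
Column B: 1.18×0 + 1.8×905 + 8.13×2790 + 16.2×3030 + (z_c − 1.18 − 26.13)×3240
The z_c×3240 term appears on both sides and cancels. Collect the known terms of each column as K = Σ(ρt)_known − 3240 × (depth of known layers): K_A = 50600 − 3240×18.4 = −9016; K_B = 73397.7 − 3240×(1.18 + 26.13) = −15086.7.
Balance: K_A − x×(3240 − 2940) = K_B, so x = (K_A − K_B)/(3240 − 2940) = 6070.7/300 = 20.2 km.

20.2 km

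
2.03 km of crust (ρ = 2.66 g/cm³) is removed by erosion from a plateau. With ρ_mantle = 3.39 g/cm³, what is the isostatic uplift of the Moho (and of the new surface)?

1.59 km

Unloading: uplift u = e ρ_c/ρ_m = 2.03 km × 2.66/3.39 = 1.59 km.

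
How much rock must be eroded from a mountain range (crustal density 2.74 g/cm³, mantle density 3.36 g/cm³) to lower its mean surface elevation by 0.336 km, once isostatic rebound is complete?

Net drop Δ = e − u = e − e ρ_c/ρ_m = e (ρ_m − ρ_c)/ρ_m.
e = Δ ρ_m/(ρ_m − ρ_c) = 0.336 km × 3.36/0.62 = 1.82 km.

1.82 km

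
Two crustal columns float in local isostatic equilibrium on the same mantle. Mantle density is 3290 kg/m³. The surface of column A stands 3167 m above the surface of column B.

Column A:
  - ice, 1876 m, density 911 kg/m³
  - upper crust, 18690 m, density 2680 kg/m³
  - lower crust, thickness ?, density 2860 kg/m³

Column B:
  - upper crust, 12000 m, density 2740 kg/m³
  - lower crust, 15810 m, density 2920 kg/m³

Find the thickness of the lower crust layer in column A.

16300 m

Take the compensation level at the base of the deeper column (depth z_c below the surface of column A) and equate Σ ρ_i t_i down to z_c; mantle fills any gap and the z_c terms cancel.
Column A: 1876×911 + 18690×2680 + x×2860 + (z_c − 20566 − x)×3290
Column B: 3167×0 + 12000×2740 + 15810×2920 + (z_c − 3167 − 27810)×3290
The z_c×3290 term appears on both sides and cancels. Collect the known terms of each column as K = Σ(ρt)_known − 3290 × (depth of known layers): K_A = 51798236 − 3290×20566 = −15863904; K_B = 79045200 − 3290×(3167 + 27810) = −22869130.
Balance: K_A − x×(3290 − 2860) = K_B, so x = (K_A − K_B)/(3290 − 2860) = 7005230/430 = 16300 m.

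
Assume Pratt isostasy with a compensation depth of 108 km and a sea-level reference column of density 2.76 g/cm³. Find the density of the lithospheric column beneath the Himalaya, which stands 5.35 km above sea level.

Pratt balance: ρ_ref D = ρ (D + h).
ρ = ρ_ref D/(D + h) = 2.76 × 108 km/(108 km + 5.35 km) = 2.63 g/cm³.

2.63 g/cm³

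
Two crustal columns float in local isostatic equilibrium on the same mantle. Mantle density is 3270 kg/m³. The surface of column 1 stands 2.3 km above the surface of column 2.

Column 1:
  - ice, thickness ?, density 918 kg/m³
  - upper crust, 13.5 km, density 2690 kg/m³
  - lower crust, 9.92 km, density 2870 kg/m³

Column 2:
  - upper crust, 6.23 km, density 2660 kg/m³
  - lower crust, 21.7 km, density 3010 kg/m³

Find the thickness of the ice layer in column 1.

2.2 km

Take the compensation level at the base of the deeper column (depth z_c below the surface of column 1) and equate Σ ρ_i t_i down to z_c; mantle fills any gap and the z_c terms cancel.
Column 1: x×918 + 13.5×2690 + 9.92×2870 + (z_c − 23.42 − x)×3270
Column 2: 2.3×0 + 6.23×2660 + 21.7×3010 + (z_c − 2.3 − 27.93)×3270
The z_c×3270 term appears on both sides and cancels. Collect the known terms of each column as K = Σ(ρt)_known − 3270 × (depth of known layers): K_1 = 64785.4 − 3270×23.42 = −11798; K_2 = 81888.8 − 3270×(2.3 + 27.93) = −16963.3.
Balance: K_1 − x×(3270 − 918) = K_2, so x = (K_1 − K_2)/(3270 − 918) = 5165.3/2352 = 2.2 km.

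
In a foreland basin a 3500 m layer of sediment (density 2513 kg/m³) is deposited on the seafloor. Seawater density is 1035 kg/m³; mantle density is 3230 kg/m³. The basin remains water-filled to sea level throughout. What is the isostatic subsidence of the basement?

2360 m

Submarine loading: the sediment displaces seawater, and the subsidence is in turn flooded, so s (ρ_m − ρ_w) = t (ρ_sed − ρ_w).
s = 3500 m × (2513 − 1035) / (3230 − 1035) = 2360 m.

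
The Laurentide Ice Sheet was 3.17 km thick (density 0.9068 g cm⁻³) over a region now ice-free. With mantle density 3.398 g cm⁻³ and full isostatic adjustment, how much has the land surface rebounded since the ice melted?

0.846 km

Removing the load lets mantle flow back in; uplift u satisfies ρ_ice t = ρ_m u.
u = t ρ_ice/ρ_m = 3.17 km × 0.9068/3.398 = 0.846 km.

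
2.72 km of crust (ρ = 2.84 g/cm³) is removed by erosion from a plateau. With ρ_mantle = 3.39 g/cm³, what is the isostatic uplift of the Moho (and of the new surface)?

Unloading: uplift u = e ρ_c/ρ_m = 2.72 km × 2.84/3.39 = 2.28 km.

2.28 km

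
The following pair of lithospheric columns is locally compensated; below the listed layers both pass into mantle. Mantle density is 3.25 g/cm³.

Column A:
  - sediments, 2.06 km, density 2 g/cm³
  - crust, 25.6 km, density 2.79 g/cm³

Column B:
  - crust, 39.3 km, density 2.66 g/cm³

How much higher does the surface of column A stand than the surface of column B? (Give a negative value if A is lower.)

−2.72 km

For any compensation level in the mantle, the mantle terms cancel and isostasy reduces to e = (Σt_A − Σt_B) − (Σ(ρt)_A − Σ(ρt)_B) / ρ_m.
Σt_A = 27.66 km; Σt_B = 39.3 km; Σ(ρt)_A = 75.544; Σ(ρt)_B = 104.538 (in km·g/cm³).
e = (27.66 − 39.3) − (75.544 − 104.538) / 3.25 = −2.72 km.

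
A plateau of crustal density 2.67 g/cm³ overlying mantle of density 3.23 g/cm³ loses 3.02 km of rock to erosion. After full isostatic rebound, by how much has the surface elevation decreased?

Rebound u = e ρ_c/ρ_m = 3.02 km × 2.67/3.23 = 2.496 km.
Net surface drop = e − u = 3.02 km − 2.496 km = e (ρ_m − ρ_c)/ρ_m = 0.524 km.

0.524 km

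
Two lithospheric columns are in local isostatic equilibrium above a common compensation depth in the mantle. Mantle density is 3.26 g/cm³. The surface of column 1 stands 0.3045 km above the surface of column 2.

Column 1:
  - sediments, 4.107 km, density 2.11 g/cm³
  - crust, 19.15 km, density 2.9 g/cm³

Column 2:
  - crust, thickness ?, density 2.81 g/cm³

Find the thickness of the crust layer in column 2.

Take the compensation level at the base of the deeper column (depth z_c below the surface of column 1) and equate Σ ρ_i t_i down to z_c; mantle fills any gap and the z_c terms cancel.
Column 1: 4.107×2.11 + 19.15×2.9 + (z_c − 23.257)×3.26
Column 2: 0.3045×0 + x×2.81 + (z_c − 0.3045 − 0 − x)×3.26
The z_c×3.26 term appears on both sides and cancels. Collect the known terms of each column as K = Σ(ρt)_known − 3.26 × (depth of known layers): K_1 = 64.20077 − 3.26×23.257 = −11.61705; K_2 = 0 − 3.26×(0.3045 + 0) = −0.99267.
Balance: K_1 = K_2 − x×(3.26 − 2.81), so x = (K_2 − K_1)/(3.26 − 2.81) = 10.6244/0.45 = 23.6 km.

23.6 km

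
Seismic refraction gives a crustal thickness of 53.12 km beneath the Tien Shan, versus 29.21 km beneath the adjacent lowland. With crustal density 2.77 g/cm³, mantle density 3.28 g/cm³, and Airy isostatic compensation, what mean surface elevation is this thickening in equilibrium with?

3.72 km

Excess crust Δ = 53.12 km − 29.21 km = 23.91 km, split between elevation h and root r with h + r = Δ.
Airy balance ρ_c h = (ρ_m − ρ_c) r gives r = h ρ_c/(ρ_m − ρ_c), so h (1 + ρ_c/(ρ_m − ρ_c)) = Δ, i.e. h = Δ (ρ_m − ρ_c)/ρ_m.
h = 23.91 km × 0.51/3.28 = 3.72 km.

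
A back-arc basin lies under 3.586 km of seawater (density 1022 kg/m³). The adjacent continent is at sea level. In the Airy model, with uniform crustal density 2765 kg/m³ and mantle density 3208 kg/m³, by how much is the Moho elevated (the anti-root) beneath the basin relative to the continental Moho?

14.1 km

Equating mass per unit area of the two columns: replacing crust with seawater at the top is compensated by replacing crust with mantle at the base: d (ρ_c − ρ_w) = a (ρ_m − ρ_c).
a = d (ρ_c − ρ_w)/(ρ_m − ρ_c) = 3.586 km × 1743/443 = 14.1 km.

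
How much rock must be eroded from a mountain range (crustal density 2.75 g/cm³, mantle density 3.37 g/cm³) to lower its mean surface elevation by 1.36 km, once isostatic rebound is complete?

7.39 km

Net drop Δ = e − u = e − e ρ_c/ρ_m = e (ρ_m − ρ_c)/ρ_m.
e = Δ ρ_m/(ρ_m − ρ_c) = 1.36 km × 3.37/0.62 = 7.39 km.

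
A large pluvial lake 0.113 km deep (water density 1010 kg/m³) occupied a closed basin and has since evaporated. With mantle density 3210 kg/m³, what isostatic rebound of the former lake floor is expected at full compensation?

0.0356 km

u = d ρ_w/ρ_m = 0.113 km × 1010/3210 = 0.0356 km.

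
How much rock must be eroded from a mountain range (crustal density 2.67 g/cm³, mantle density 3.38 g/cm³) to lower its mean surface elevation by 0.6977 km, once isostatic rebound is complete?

Net drop Δ = e − u = e − e ρ_c/ρ_m = e (ρ_m − ρ_c)/ρ_m.
e = Δ ρ_m/(ρ_m − ρ_c) = 0.6977 km × 3.38/0.71 = 3.32 km.

3.32 km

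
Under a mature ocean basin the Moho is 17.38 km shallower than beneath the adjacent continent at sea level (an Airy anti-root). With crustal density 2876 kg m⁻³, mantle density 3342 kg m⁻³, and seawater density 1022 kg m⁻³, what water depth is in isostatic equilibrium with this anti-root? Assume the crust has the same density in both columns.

Replacing a thickness d of crust by seawater at the top must be balanced by replacing crust with mantle at the base: d (ρ_c − ρ_w) = a (ρ_m − ρ_c).
d = a (ρ_m − ρ_c)/(ρ_c − ρ_w) = 17.38 km × 466/1854 = 4.37 km.

4.37 km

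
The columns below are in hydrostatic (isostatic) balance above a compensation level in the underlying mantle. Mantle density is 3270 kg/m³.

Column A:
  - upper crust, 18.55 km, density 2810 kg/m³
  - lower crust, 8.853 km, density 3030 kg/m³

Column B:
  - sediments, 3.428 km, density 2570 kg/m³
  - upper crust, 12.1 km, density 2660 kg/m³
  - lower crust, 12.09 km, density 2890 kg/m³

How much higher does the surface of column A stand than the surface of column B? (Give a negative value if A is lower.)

−1.14 km

For any compensation level in the mantle, the mantle terms cancel and isostasy reduces to e = (Σt_A − Σt_B) − (Σ(ρt)_A − Σ(ρt)_B) / ρ_m.
Σt_A = 27.403 km; Σt_B = 27.618 km; Σ(ρt)_A = 78950.09; Σ(ρt)_B = 75936.06 (in km·kg/m³).
e = (27.403 − 27.618) − (78950.09 − 75936.06) / 3270 = −1.14 km.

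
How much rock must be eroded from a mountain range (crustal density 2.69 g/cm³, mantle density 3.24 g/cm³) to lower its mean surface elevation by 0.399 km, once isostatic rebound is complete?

2.35 km

Net drop Δ = e − u = e − e ρ_c/ρ_m = e (ρ_m − ρ_c)/ρ_m.
e = Δ ρ_m/(ρ_m − ρ_c) = 0.399 km × 3.24/0.55 = 2.35 km.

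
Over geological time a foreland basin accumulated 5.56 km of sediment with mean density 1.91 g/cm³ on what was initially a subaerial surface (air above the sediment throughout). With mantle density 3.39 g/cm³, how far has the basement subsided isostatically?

Subaerial load: s = t ρ_sed / ρ_m = 5.56 km × 1.91/3.39 = 3.13 km.

3.13 km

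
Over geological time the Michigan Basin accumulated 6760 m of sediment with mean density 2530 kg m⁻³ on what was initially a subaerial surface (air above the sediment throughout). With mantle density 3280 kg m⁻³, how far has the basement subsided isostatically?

5210 m

Subaerial load: s = t ρ_sed / ρ_m = 6760 m × 2530/3280 = 5210 m.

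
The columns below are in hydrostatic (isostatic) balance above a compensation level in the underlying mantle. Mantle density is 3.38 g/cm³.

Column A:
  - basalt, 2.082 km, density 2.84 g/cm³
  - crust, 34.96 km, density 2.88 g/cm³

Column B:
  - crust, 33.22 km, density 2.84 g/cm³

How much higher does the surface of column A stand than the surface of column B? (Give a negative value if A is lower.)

0.197 km

For any compensation level in the mantle, the mantle terms cancel and isostasy reduces to e = (Σt_A − Σt_B) − (Σ(ρt)_A − Σ(ρt)_B) / ρ_m.
Σt_A = 37.042 km; Σt_B = 33.22 km; Σ(ρt)_A = 106.59768; Σ(ρt)_B = 94.3448 (in km·g/cm³).
e = (37.042 − 33.22) − (106.59768 − 94.3448) / 3.38 = 0.197 km.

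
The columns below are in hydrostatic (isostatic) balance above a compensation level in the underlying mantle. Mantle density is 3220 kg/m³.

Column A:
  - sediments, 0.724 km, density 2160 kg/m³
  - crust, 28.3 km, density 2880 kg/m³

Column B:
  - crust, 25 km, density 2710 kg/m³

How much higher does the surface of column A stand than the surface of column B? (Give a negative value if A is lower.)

For any compensation level in the mantle, the mantle terms cancel and isostasy reduces to e = (Σt_A − Σt_B) − (Σ(ρt)_A − Σ(ρt)_B) / ρ_m.
Σt_A = 29.024 km; Σt_B = 25 km; Σ(ρt)_A = 83067.84; Σ(ρt)_B = 67750 (in km·kg/m³).
e = (29.024 − 25) − (83067.84 − 67750) / 3220 = −0.733 km.

−0.733 km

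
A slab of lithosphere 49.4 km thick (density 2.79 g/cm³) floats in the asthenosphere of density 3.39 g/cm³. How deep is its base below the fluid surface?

Draft d = t ρ_obj/ρ_fluid = 49.4 km × 2.79/3.39 = 40.7 km.

40.7 km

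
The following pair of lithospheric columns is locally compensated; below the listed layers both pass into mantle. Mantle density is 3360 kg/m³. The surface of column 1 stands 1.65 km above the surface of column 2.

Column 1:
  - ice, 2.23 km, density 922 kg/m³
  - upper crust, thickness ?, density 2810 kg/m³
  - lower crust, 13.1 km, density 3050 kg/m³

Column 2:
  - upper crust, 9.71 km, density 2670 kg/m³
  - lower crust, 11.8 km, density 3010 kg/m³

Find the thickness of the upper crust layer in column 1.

Take the compensation level at the base of the deeper column (depth z_c below the surface of column 1) and equate Σ ρ_i t_i down to z_c; mantle fills any gap and the z_c terms cancel.
Column 1: 2.23×922 + x×2810 + 13.1×3050 + (z_c − 15.33 − x)×3360
Column 2: 1.65×0 + 9.71×2670 + 11.8×3010 + (z_c − 1.65 − 21.51)×3360
The z_c×3360 term appears on both sides and cancels. Collect the known terms of each column as K = Σ(ρt)_known − 3360 × (depth of known layers): K_1 = 42011.06 − 3360×15.33 = −9497.74; K_2 = 61443.7 − 3360×(1.65 + 21.51) = −16373.9.
Balance: K_1 − x×(3360 − 2810) = K_2, so x = (K_1 − K_2)/(3360 − 2810) = 6876.16/550 = 12.5 km.

12.5 km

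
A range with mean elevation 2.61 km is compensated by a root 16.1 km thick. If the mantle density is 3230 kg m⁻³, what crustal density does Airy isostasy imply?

2780 kg m⁻³

ρ_c h = (ρ_m − ρ_c) r → ρ_c (h + r) = ρ_m r → ρ_c = ρ_m r / (h + r).
ρ_c = 3230 × 16.1 km / (2.61 km + 16.1 km) = 2780 kg m⁻³.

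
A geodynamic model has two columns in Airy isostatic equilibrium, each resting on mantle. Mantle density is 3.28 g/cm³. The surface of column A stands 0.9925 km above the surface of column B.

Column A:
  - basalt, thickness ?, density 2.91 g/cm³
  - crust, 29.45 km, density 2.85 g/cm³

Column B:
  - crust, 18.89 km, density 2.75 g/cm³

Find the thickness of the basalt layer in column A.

Take the compensation level at the base of the deeper column (depth z_c below the surface of column A) and equate Σ ρ_i t_i down to z_c; mantle fills any gap and the z_c terms cancel.
Column A: x×2.91 + 29.45×2.85 + (z_c − 29.45 − x)×3.28
Column B: 0.9925×0 + 18.89×2.75 + (z_c − 0.9925 − 18.89)×3.28
The z_c×3.28 term appears on both sides and cancels. Collect the known terms of each column as K = Σ(ρt)_known − 3.28 × (depth of known layers): K_A = 83.9325 − 3.28×29.45 = −12.6635; K_B = 51.9475 − 3.28×(0.9925 + 18.89) = −13.2671.
Balance: K_A − x×(3.28 − 2.91) = K_B, so x = (K_A − K_B)/(3.28 − 2.91) = 0.6036/0.37 = 1.63 km.

1.63 km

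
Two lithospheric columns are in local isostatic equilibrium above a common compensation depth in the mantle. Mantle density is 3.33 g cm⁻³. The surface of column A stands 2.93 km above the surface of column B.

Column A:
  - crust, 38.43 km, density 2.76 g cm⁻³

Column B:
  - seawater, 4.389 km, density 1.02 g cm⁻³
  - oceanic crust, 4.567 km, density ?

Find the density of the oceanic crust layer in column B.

Take the compensation level at the base of the deeper column (depth z_c below the surface of column A) and equate Σ ρ_i t_i down to z_c; mantle fills any gap and the z_c terms cancel.
Column A: 38.43×2.76 + (z_c − 38.43)×3.33
Column B: 2.93×0 + 4.389×1.02 + 4.567×ρ + (z_c − 2.93 − 8.956)×3.33
The z_c×3.33 term appears on both sides and cancels. Collect the known terms of each column as K = Σ(ρt)_known − 3.33 × (depth of known layers): K_A = 106.0668 − 3.33×38.43 = −21.9051; K_B = 4.47678 − 3.33×(2.93 + 8.956) = −35.1036.
Balance: K_A = K_B + 4.567×ρ, so ρ = (K_A − K_B)/4.567 = 13.1985/4.567 = 2.89 g cm⁻³.

2.89 g cm⁻³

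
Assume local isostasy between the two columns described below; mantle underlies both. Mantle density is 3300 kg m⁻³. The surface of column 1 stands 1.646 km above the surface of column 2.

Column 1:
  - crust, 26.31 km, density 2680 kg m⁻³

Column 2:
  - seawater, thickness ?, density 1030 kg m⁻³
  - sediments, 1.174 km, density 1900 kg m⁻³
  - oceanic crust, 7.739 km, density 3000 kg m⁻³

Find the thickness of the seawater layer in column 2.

Take the compensation level at the base of the deeper column (depth z_c below the surface of column 1) and equate Σ ρ_i t_i down to z_c; mantle fills any gap and the z_c terms cancel.
Column 1: 26.31×2680 + (z_c − 26.31)×3300
Column 2: 1.646×0 + x×1030 + 1.174×1900 + 7.739×3000 + (z_c − 1.646 − 8.913 − x)×3300
The z_c×3300 term appears on both sides and cancels. Collect the known terms of each column as K = Σ(ρt)_known − 3300 × (depth of known layers): K_1 = 70510.8 − 3300×26.31 = −16312.2; K_2 = 25447.6 − 3300×(1.646 + 8.913) = −9397.1.
Balance: K_1 = K_2 − x×(3300 − 1030), so x = (K_2 − K_1)/(3300 − 1030) = 6915.1/2270 = 3.05 km.

3.05 km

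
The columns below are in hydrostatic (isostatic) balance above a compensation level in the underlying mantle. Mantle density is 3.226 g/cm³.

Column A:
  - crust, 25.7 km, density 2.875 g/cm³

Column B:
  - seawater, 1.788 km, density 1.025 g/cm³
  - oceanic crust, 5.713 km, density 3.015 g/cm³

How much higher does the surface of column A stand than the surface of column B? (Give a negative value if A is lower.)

1.2 km

For any compensation level in the mantle, the mantle terms cancel and isostasy reduces to e = (Σt_A − Σt_B) − (Σ(ρt)_A − Σ(ρt)_B) / ρ_m.
Σt_A = 25.7 km; Σt_B = 7.501 km; Σ(ρt)_A = 73.8875; Σ(ρt)_B = 19.057395 (in km·g/cm³).
e = (25.7 − 7.501) − (73.8875 − 19.057395) / 3.226 = 1.2 km.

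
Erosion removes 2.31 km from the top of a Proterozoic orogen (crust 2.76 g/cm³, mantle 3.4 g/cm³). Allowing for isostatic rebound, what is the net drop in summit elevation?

0.435 km

Rebound u = e ρ_c/ρ_m = 2.31 km × 2.76/3.4 = 1.875 km.
Net surface drop = e − u = 2.31 km − 1.875 km = e (ρ_m − ρ_c)/ρ_m = 0.435 km.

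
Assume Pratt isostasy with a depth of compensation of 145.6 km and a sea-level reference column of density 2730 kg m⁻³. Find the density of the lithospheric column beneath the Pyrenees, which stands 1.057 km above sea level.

2710 kg m⁻³

Pratt balance: ρ_ref D = ρ (D + h).
ρ = ρ_ref D/(D + h) = 2730 × 145.6 km/(145.6 km + 1.057 km) = 2710 kg m⁻³.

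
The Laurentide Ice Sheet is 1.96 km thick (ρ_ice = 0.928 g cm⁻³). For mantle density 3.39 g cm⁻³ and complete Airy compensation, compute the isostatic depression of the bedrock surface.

Balancing pressure at the compensation depth: the ice load ρ_ice t is balanced by mantle displaced below, ρ_m s.
s = t ρ_ice / ρ_m = 1.96 km × 0.928/3.39 = 0.537 km.

0.537 km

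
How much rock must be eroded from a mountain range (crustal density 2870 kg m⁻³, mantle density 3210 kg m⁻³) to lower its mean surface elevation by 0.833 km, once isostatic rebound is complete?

Net drop Δ = e − u = e − e ρ_c/ρ_m = e (ρ_m − ρ_c)/ρ_m.
e = Δ ρ_m/(ρ_m − ρ_c) = 0.833 km × 3210/340 = 7.86 km.

7.86 km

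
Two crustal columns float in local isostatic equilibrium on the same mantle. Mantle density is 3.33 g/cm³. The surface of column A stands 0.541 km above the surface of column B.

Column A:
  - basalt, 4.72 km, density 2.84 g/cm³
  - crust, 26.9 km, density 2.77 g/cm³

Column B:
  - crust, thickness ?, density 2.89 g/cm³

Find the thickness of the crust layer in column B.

Take the compensation level at the base of the deeper column (depth z_c below the surface of column A) and equate Σ ρ_i t_i down to z_c; mantle fills any gap and the z_c terms cancel.
Column A: 4.72×2.84 + 26.9×2.77 + (z_c − 31.62)×3.33
Column B: 0.541×0 + x×2.89 + (z_c − 0.541 − 0 − x)×3.33
The z_c×3.33 term appears on both sides and cancels. Collect the known terms of each column as K = Σ(ρt)_known − 3.33 × (depth of known layers): K_A = 87.9178 − 3.33×31.62 = −17.3768; K_B = 0 − 3.33×(0.541 + 0) = −1.80153.
Balance: K_A = K_B − x×(3.33 − 2.89), so x = (K_B − K_A)/(3.33 − 2.89) = 15.5753/0.44 = 35.4 km.

35.4 km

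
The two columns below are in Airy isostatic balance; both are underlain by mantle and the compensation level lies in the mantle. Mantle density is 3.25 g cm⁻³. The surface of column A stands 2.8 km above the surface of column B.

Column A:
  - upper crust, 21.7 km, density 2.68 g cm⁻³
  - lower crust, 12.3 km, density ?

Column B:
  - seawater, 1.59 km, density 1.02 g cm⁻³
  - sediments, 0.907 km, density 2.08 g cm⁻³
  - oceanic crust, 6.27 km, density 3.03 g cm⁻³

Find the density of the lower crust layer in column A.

3.03 g cm⁻³

Take the compensation level at the base of the deeper column (depth z_c below the surface of column A) and equate Σ ρ_i t_i down to z_c; mantle fills any gap and the z_c terms cancel.
Column A: 21.7×2.68 + 12.3×ρ + (z_c − 34)×3.25
Column B: 2.8×0 + 1.59×1.02 + 0.907×2.08 + 6.27×3.03 + (z_c − 2.8 − 8.767)×3.25
The z_c×3.25 term appears on both sides and cancels. Collect the known terms of each column as K = Σ(ρt)_known − 3.25 × (depth of known layers): K_A = 58.156 − 3.25×34 = −52.344; K_B = 22.50646 − 3.25×(2.8 + 8.767) = −15.08629.
Balance: K_A + 12.3×ρ = K_B, so ρ = (K_B − K_A)/12.3 = 37.2577/12.3 = 3.03 g cm⁻³.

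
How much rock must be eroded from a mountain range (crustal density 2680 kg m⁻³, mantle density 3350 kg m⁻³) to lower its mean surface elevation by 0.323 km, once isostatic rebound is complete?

1.61 km

Net drop Δ = e − u = e − e ρ_c/ρ_m = e (ρ_m − ρ_c)/ρ_m.
e = Δ ρ_m/(ρ_m − ρ_c) = 0.323 km × 3350/670 = 1.61 km.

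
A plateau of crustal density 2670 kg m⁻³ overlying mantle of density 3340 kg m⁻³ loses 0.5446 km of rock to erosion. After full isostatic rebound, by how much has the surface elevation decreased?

0.109 km

Rebound u = e ρ_c/ρ_m = 0.5446 km × 2670/3340 = 0.4354 km.
Net surface drop = e − u = 0.5446 km − 0.4354 km = e (ρ_m − ρ_c)/ρ_m = 0.109 km.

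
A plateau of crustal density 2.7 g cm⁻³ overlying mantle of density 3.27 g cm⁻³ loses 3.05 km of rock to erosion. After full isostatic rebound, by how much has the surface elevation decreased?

Rebound u = e ρ_c/ρ_m = 3.05 km × 2.7/3.27 = 2.518 km.
Net surface drop = e − u = 3.05 km − 2.518 km = e (ρ_m − ρ_c)/ρ_m = 0.532 km.

0.532 km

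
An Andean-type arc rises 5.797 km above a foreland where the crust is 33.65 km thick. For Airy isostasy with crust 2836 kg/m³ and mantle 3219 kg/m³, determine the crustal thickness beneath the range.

Root depth r = h ρ_c / (ρ_m − ρ_c) = 5.797 km × 2836 / 383 = 42.93 km.
Total thickness = T + h + r = 33.65 km + 5.797 km + 42.93 km = 82.4 km.

82.4 km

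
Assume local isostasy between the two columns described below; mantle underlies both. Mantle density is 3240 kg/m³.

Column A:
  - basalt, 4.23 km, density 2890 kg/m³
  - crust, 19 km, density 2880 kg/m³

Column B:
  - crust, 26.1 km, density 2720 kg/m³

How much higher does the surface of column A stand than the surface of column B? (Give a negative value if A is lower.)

For any compensation level in the mantle, the mantle terms cancel and isostasy reduces to e = (Σt_A − Σt_B) − (Σ(ρt)_A − Σ(ρt)_B) / ρ_m.
Σt_A = 23.23 km; Σt_B = 26.1 km; Σ(ρt)_A = 66944.7; Σ(ρt)_B = 70992 (in km·kg/m³).
e = (23.23 − 26.1) − (66944.7 − 70992) / 3240 = −1.62 km.

−1.62 km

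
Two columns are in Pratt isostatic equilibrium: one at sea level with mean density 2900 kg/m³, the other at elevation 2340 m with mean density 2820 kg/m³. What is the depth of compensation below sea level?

82500 m

ρ_ref D = ρ (D + h) → D (ρ_ref − ρ) = ρ h.
D = ρ h/(ρ_ref − ρ) = 2820 × 2340 m/(2900 − 2820) = 82500 m.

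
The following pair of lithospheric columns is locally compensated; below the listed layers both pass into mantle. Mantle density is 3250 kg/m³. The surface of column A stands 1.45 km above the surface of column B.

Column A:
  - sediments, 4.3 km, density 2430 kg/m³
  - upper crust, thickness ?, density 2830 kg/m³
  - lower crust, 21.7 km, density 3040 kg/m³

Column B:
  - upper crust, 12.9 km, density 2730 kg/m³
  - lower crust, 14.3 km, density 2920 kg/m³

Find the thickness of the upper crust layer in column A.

Take the compensation level at the base of the deeper column (depth z_c below the surface of column A) and equate Σ ρ_i t_i down to z_c; mantle fills any gap and the z_c terms cancel.
Column A: 4.3×2430 + x×2830 + 21.7×3040 + (z_c − 26 − x)×3250
Column B: 1.45×0 + 12.9×2730 + 14.3×2920 + (z_c − 1.45 − 27.2)×3250
The z_c×3250 term appears on both sides and cancels. Collect the known terms of each column as K = Σ(ρt)_known − 3250 × (depth of known layers): K_A = 76417 − 3250×26 = −8083; K_B = 76973 − 3250×(1.45 + 27.2) = −16139.5.
Balance: K_A − x×(3250 − 2830) = K_B, so x = (K_A − K_B)/(3250 − 2830) = 8056.5/420 = 19.2 km.

19.2 km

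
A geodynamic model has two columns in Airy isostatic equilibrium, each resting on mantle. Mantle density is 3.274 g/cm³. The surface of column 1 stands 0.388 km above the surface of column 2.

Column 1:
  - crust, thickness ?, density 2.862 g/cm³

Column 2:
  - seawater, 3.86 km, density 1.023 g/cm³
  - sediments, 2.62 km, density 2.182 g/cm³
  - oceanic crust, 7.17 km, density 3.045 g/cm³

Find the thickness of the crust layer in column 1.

Take the compensation level at the base of the deeper column (depth z_c below the surface of column 1) and equate Σ ρ_i t_i down to z_c; mantle fills any gap and the z_c terms cancel.
Column 1: x×2.862 + (z_c − 0 − x)×3.274
Column 2: 0.388×0 + 3.86×1.023 + 2.62×2.182 + 7.17×3.045 + (z_c − 0.388 − 13.65)×3.274
The z_c×3.274 term appears on both sides and cancels. Collect the known terms of each column as K = Σ(ρt)_known − 3.274 × (depth of known layers): K_1 = 0 − 3.274×0 = 0; K_2 = 31.49827 − 3.274×(0.388 + 13.65) = −14.462142.
Balance: K_1 − x×(3.274 − 2.862) = K_2, so x = (K_1 − K_2)/(3.274 − 2.862) = 14.4621/0.412 = 35.1 km.

35.1 km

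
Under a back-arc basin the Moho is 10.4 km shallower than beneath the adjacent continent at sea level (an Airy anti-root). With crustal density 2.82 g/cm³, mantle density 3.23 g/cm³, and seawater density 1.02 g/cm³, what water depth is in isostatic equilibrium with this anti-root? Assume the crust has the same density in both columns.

2.37 km

Replacing a thickness d of crust by seawater at the top must be balanced by replacing crust with mantle at the base: d (ρ_c − ρ_w) = a (ρ_m − ρ_c).
d = a (ρ_m − ρ_c)/(ρ_c − ρ_w) = 10.4 km × 0.41/1.8 = 2.37 km.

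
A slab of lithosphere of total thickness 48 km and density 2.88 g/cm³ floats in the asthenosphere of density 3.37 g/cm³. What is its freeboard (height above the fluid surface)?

Floating equilibrium: submerged depth d = t ρ_obj/ρ_fluid = 48 km × 2.88/3.37 = 41.02 km.
Freeboard = t − d = 48 km − 41.02 km = 6.98 km.

6.98 km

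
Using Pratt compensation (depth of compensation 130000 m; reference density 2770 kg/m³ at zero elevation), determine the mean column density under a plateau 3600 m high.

2700 kg/m³

Pratt balance: ρ_ref D = ρ (D + h).
ρ = ρ_ref D/(D + h) = 2770 × 130000 m/(130000 m + 3600 m) = 2700 kg/m³.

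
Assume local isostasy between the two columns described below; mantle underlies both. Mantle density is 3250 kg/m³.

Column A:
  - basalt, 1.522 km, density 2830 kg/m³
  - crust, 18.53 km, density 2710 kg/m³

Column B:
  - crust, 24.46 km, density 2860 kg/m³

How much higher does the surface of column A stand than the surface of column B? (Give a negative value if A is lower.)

0.34 km

For any compensation level in the mantle, the mantle terms cancel and isostasy reduces to e = (Σt_A − Σt_B) − (Σ(ρt)_A − Σ(ρt)_B) / ρ_m.
Σt_A = 20.052 km; Σt_B = 24.46 km; Σ(ρt)_A = 54523.56; Σ(ρt)_B = 69955.6 (in km·kg/m³).
e = (20.052 − 24.46) − (54523.56 − 69955.6) / 3250 = 0.34 km.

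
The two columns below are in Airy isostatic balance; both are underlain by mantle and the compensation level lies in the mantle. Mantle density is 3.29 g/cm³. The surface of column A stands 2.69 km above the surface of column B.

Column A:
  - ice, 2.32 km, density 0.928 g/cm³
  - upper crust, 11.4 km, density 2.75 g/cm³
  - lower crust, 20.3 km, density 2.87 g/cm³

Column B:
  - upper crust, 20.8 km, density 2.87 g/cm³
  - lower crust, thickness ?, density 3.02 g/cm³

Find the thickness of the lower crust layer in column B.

Take the compensation level at the base of the deeper column (depth z_c below the surface of column A) and equate Σ ρ_i t_i down to z_c; mantle fills any gap and the z_c terms cancel.
Column A: 2.32×0.928 + 11.4×2.75 + 20.3×2.87 + (z_c − 34.02)×3.29
Column B: 2.69×0 + 20.8×2.87 + x×3.02 + (z_c − 2.69 − 20.8 − x)×3.29
The z_c×3.29 term appears on both sides and cancels. Collect the known terms of each column as K = Σ(ρt)_known − 3.29 × (depth of known layers): K_A = 91.76396 − 3.29×34.02 = −20.16184; K_B = 59.696 − 3.29×(2.69 + 20.8) = −17.5861.
Balance: K_A = K_B − x×(3.29 − 3.02), so x = (K_B − K_A)/(3.29 − 3.02) = 2.57574/0.27 = 9.54 km.

9.54 km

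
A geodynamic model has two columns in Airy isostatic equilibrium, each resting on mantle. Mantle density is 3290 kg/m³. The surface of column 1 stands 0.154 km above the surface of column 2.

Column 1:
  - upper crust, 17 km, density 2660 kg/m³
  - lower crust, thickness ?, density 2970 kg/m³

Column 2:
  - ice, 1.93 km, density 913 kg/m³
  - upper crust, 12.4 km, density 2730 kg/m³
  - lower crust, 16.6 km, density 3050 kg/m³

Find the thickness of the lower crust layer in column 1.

16.6 km

Take the compensation level at the base of the deeper column (depth z_c below the surface of column 1) and equate Σ ρ_i t_i down to z_c; mantle fills any gap and the z_c terms cancel.
Column 1: 17×2660 + x×2970 + (z_c − 17 − x)×3290
Column 2: 0.154×0 + 1.93×913 + 12.4×2730 + 16.6×3050 + (z_c − 0.154 − 30.93)×3290
The z_c×3290 term appears on both sides and cancels. Collect the known terms of each column as K = Σ(ρt)_known − 3290 × (depth of known layers): K_1 = 45220 − 3290×17 = −10710; K_2 = 86244.09 − 3290×(0.154 + 30.93) = −16022.27.
Balance: K_1 − x×(3290 − 2970) = K_2, so x = (K_1 − K_2)/(3290 − 2970) = 5312.27/320 = 16.6 km.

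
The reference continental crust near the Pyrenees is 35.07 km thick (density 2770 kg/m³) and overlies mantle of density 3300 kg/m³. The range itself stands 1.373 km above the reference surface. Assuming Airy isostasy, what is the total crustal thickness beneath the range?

Root depth r = h ρ_c / (ρ_m − ρ_c) = 1.373 km × 2770 / 530 = 7.176 km.
Total thickness = T + h + r = 35.07 km + 1.373 km + 7.176 km = 43.6 km.

43.6 km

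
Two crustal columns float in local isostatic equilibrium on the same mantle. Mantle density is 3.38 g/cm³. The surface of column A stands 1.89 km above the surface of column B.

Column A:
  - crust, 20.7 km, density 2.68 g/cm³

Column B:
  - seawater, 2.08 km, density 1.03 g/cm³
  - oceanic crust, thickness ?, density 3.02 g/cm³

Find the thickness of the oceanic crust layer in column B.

Take the compensation level at the base of the deeper column (depth z_c below the surface of column A) and equate Σ ρ_i t_i down to z_c; mantle fills any gap and the z_c terms cancel.
Column A: 20.7×2.68 + (z_c − 20.7)×3.38
Column B: 1.89×0 + 2.08×1.03 + x×3.02 + (z_c − 1.89 − 2.08 − x)×3.38
The z_c×3.38 term appears on both sides and cancels. Collect the known terms of each column as K = Σ(ρt)_known − 3.38 × (depth of known layers): K_A = 55.476 − 3.38×20.7 = −14.49; K_B = 2.1424 − 3.38×(1.89 + 2.08) = −11.2762.
Balance: K_A = K_B − x×(3.38 − 3.02), so x = (K_B − K_A)/(3.38 − 3.02) = 3.2138/0.36 = 8.93 km.

8.93 km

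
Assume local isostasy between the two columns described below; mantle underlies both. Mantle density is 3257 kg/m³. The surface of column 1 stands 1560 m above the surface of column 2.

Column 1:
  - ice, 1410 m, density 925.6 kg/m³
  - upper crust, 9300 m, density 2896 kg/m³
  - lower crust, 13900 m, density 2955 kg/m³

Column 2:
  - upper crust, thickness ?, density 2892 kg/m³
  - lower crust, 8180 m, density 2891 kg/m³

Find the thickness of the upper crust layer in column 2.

7580 m

Take the compensation level at the base of the deeper column (depth z_c below the surface of column 1) and equate Σ ρ_i t_i down to z_c; mantle fills any gap and the z_c terms cancel.
Column 1: 1410×925.6 + 9300×2896 + 13900×2955 + (z_c − 24610)×3257
Column 2: 1560×0 + x×2892 + 8180×2891 + (z_c − 1560 − 8180 − x)×3257
The z_c×3257 term appears on both sides and cancels. Collect the known terms of each column as K = Σ(ρt)_known − 3257 × (depth of known layers): K_1 = 69312396 − 3257×24610 = −10842374; K_2 = 23648380 − 3257×(1560 + 8180) = −8074800.
Balance: K_1 = K_2 − x×(3257 − 2892), so x = (K_2 − K_1)/(3257 − 2892) = 2767570/365 = 7580 m.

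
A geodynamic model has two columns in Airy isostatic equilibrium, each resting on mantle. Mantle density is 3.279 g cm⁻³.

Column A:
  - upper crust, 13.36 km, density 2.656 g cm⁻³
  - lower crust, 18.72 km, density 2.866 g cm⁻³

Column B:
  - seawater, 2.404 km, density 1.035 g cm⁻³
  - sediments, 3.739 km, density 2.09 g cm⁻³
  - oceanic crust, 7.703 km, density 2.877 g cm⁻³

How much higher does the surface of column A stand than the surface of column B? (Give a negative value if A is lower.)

0.951 km

For any compensation level in the mantle, the mantle terms cancel and isostasy reduces to e = (Σt_A − Σt_B) − (Σ(ρt)_A − Σ(ρt)_B) / ρ_m.
Σt_A = 32.08 km; Σt_B = 13.846 km; Σ(ρt)_A = 89.13568; Σ(ρt)_B = 32.464181 (in km·g cm⁻³).
e = (32.08 − 13.846) − (89.13568 − 32.464181) / 3.279 = 0.951 km.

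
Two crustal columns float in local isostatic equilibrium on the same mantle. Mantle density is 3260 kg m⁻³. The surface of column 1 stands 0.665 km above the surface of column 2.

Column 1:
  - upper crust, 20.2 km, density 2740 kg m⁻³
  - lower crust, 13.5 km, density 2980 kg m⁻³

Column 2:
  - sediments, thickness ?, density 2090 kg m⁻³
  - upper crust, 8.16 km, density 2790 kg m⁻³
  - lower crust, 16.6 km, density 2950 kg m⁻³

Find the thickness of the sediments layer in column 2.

Take the compensation level at the base of the deeper column (depth z_c below the surface of column 1) and equate Σ ρ_i t_i down to z_c; mantle fills any gap and the z_c terms cancel.
Column 1: 20.2×2740 + 13.5×2980 + (z_c − 33.7)×3260
Column 2: 0.665×0 + x×2090 + 8.16×2790 + 16.6×2950 + (z_c − 0.665 − 24.76 − x)×3260
The z_c×3260 term appears on both sides and cancels. Collect the known terms of each column as K = Σ(ρt)_known − 3260 × (depth of known layers): K_1 = 95578 − 3260×33.7 = −14284; K_2 = 71736.4 − 3260×(0.665 + 24.76) = −11149.1.
Balance: K_1 = K_2 − x×(3260 − 2090), so x = (K_2 − K_1)/(3260 − 2090) = 3134.9/1170 = 2.68 km.

2.68 km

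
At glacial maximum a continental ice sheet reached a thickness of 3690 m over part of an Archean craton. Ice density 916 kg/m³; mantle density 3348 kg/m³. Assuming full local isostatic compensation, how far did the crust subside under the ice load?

Equating mass per unit area of the two columns: the ice load ρ_ice t is balanced by mantle displaced below, ρ_m s.
s = t ρ_ice / ρ_m = 3690 m × 916/3348 = 1010 m.

1010 m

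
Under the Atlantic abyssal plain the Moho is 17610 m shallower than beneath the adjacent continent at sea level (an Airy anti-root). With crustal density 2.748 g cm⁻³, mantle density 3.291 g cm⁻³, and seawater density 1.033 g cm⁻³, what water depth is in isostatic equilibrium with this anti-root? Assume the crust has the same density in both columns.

Replacing a thickness d of crust by seawater at the top must be balanced by replacing crust with mantle at the base: d (ρ_c − ρ_w) = a (ρ_m − ρ_c).
d = a (ρ_m − ρ_c)/(ρ_c − ρ_w) = 17610 m × 0.543/1.715 = 5580 m.

5580 m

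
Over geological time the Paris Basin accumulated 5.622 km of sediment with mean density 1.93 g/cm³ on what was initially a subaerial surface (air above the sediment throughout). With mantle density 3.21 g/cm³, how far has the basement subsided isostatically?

3.38 km

Subaerial load: s = t ρ_sed / ρ_m = 5.622 km × 1.93/3.21 = 3.38 km.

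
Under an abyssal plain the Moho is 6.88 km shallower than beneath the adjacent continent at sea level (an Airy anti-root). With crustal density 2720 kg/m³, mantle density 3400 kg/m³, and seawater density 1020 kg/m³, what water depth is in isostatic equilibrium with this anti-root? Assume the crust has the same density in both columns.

2.75 km

Replacing a thickness d of crust by seawater at the top must be balanced by replacing crust with mantle at the base: d (ρ_c − ρ_w) = a (ρ_m − ρ_c).
d = a (ρ_m − ρ_c)/(ρ_c − ρ_w) = 6.88 km × 680/1700 = 2.75 km.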